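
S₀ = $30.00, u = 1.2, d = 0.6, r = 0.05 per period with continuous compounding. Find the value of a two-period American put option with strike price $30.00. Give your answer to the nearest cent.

$4.25

Risk-neutral probability p = (e^0.05 − 0.6)/(1.2 − 0.6) = 0.4513/0.6000 = 0.7521
Terminal stock prices: S_uu = 43.2, S_ud = 21.6, S_dd = 10.8
Terminal payoffs (K − S): max(-13.2, 0) = 0, max(8.4, 0) = 8.4, max(19.2, 0) = 19.2
Node u (S = 36): continuation = e^(−0.05)·[0.7521·0.0000 + 0.2479·8.4000] = 1.9807; exercise value = 0.0000 ≤ continuation, so V_u = 1.9807
Node d (S = 18): continuation = e^(−0.05)·[0.7521·8.4000 + 0.2479·19.2000] = 10.5369; exercise value = 12.0000 > continuation, so V_d = 12.0000 (exercise)
Node 0 (S = 30): continuation = e^(−0.05)·[0.7521·1.9807 + 0.2479·12.0000] = 4.2465; exercise value = 0.0000 ≤ continuation, so V_0 = 4.2465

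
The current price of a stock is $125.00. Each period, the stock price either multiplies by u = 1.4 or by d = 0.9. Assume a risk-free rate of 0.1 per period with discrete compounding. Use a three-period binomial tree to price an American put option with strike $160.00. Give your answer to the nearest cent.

Risk-neutral probability p = (1 + 0.1 − 0.9)/(1.4 − 0.9) = 0.2000/0.5000 = 0.4000
Terminal stock prices: S_uuu = 343, S_uud = 220.5, S_udd = 141.8, S_ddd = 91.13
Terminal payoffs (K − S): max(-183, 0) = 0, max(-60.5, 0) = 0, max(18.25, 0) = 18.25, max(68.87, 0) = 68.87
Node uu (S = 245): continuation = 1/1.1·[0.4000·0.0000 + 0.6000·0.0000] = 0.0000; exercise value = 0.0000 ≤ continuation, so V_uu = 0.0000
Node ud (S = 157.5): continuation = 1/1.1·[0.4000·0.0000 + 0.6000·18.2500] = 9.9545; exercise value = 2.5000 ≤ continuation, so V_ud = 9.9545
Node dd (S = 101.2): continuation = 1/1.1·[0.4000·18.2500 + 0.6000·68.8750] = 44.2045; exercise value = 58.7500 > continuation, so V_dd = 58.7500 (exercise)
Node u (S = 175): continuation = 1/1.1·[0.4000·0.0000 + 0.6000·9.9545] = 5.4298; exercise value = 0.0000 ≤ continuation, so V_u = 5.4298
Node d (S = 112.5): continuation = 1/1.1·[0.4000·9.9545 + 0.6000·58.7500] = 35.6653; exercise value = 47.5000 > continuation, so V_d = 47.5000 (exercise)
Node 0 (S = 125): continuation = 1/1.1·[0.4000·5.4298 + 0.6000·47.5000] = 27.8835; exercise value = 35.0000 > continuation, so V_0 = 35.0000 (exercise)

$35.00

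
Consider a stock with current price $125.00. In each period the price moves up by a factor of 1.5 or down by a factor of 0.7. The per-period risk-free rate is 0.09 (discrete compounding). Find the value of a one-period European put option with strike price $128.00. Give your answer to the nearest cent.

$19.04

Risk-neutral probability p = (1 + 0.09 − 0.7)/(1.5 − 0.7) = 0.3900/0.8000 = 0.4875
Terminal stock prices: S_u = 187.5, S_d = 87.5
Terminal payoffs (K − S): max(-59.5, 0) = 0, max(40.5, 0) = 40.5
Node 0 (S = 125): V_0 = 1/1.09·[0.4875·0.0000 + 0.5125·40.5000] = 19.0424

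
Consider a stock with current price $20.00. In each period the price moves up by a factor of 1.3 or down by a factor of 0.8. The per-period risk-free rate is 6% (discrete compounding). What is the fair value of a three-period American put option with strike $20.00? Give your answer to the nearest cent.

$2.15

Risk-neutral probability p = (1 + 0.06 − 0.8)/(1.3 − 0.8) = 0.2600/0.5000 = 0.5200
Terminal stock prices: S_uuu = 43.94, S_uud = 27.04, S_udd = 16.64, S_ddd = 10.24
Terminal payoffs (K − S): max(-23.94, 0) = 0, max(-7.04, 0) = 0, max(3.36, 0) = 3.36, max(9.76, 0) = 9.76
Node uu (S = 33.8): continuation = 1/1.06·[0.5200·0.0000 + 0.4800·0.0000] = 0.0000; exercise value = 0.0000 ≤ continuation, so V_uu = 0.0000
Node ud (S = 20.8): continuation = 1/1.06·[0.5200·0.0000 + 0.4800·3.3600] = 1.5215; exercise value = 0.0000 ≤ continuation, so V_ud = 1.5215
Node dd (S = 12.8): continuation = 1/1.06·[0.5200·3.3600 + 0.4800·9.7600] = 6.0679; exercise value = 7.2000 > continuation, so V_dd = 7.2000 (exercise)
Node u (S = 26): continuation = 1/1.06·[0.5200·0.0000 + 0.4800·1.5215] = 0.6890; exercise value = 0.0000 ≤ continuation, so V_u = 0.6890
Node d (S = 16): continuation = 1/1.06·[0.5200·1.5215 + 0.4800·7.2000] = 4.0068; exercise value = 4.0000 ≤ continuation, so V_d = 4.0068
Node 0 (S = 20): continuation = 1/1.06·[0.5200·0.6890 + 0.4800·4.0068] = 2.1524; exercise value = 0.0000 ≤ continuation, so V_0 = 2.1524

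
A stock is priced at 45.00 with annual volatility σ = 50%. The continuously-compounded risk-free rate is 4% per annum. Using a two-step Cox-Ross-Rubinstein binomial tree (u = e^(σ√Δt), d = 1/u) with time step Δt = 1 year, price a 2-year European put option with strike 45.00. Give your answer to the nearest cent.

8.93

CRR parameters: u = e^(σ√Δt) = e^(0.5·√1) = 1.6487, d = 1/u = 0.6065
Per-period rate: rΔt = 0.04·1 = 0.04, so R = e^0.04 = 1.0408
Risk-neutral probability p = (e^0.04 − 0.6065)/(1.6487 − 0.6065) = 0.4343/1.0422 = 0.4167
Terminal stock prices: S_uu = 122.3, S_ud = 45, S_dd = 16.55
Terminal payoffs (K − S): max(-77.32, 0) = 0, max(0, 0) = 0, max(28.45, 0) = 28.45
Node u (S = 74.19): V_u = e^(−0.04)·[0.4167·0.0000 + 0.5833·0.0000] = 0.0000
Node d (S = 27.29): V_d = e^(−0.04)·[0.4167·0.0000 + 0.5833·28.4454] = 15.9416
Node 0 (S = 45): V_0 = e^(−0.04)·[0.4167·0.0000 + 0.5833·15.9416] = 8.9342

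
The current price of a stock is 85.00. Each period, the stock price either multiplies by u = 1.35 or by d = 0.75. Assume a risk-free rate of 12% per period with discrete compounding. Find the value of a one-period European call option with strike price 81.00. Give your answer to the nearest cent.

18.58

Risk-neutral probability p = (1 + 0.12 − 0.75)/(1.35 − 0.75) = 0.3700/0.6000 = 0.6167
Terminal stock prices: S_u = 114.8, S_d = 63.75
Terminal payoffs (S − K): max(33.75, 0) = 33.75, max(-17.25, 0) = 0
Node 0 (S = 85): V_0 = 1/1.12·[0.6167·33.7500 + 0.3833·0.0000] = 18.5826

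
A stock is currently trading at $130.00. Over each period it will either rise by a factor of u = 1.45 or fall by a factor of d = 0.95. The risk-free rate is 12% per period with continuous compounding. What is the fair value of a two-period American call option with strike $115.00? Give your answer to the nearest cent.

Risk-neutral probability p = (e^0.12 − 0.95)/(1.45 − 0.95) = 0.1775/0.5000 = 0.3550
Terminal stock prices: S_uu = 273.3, S_ud = 179.1, S_dd = 117.3
Terminal payoffs (S − K): max(158.3, 0) = 158.3, max(64.07, 0) = 64.07, max(2.325, 0) = 2.325
Node u (S = 188.5): continuation = e^(−0.12)·[0.3550·158.3250 + 0.6450·64.0750] = 86.5041; exercise value = 73.5000 ≤ continuation, so V_u = 86.5041
Node d (S = 123.5): continuation = e^(−0.12)·[0.3550·64.0750 + 0.6450·2.3250] = 21.5041; exercise value = 8.5000 ≤ continuation, so V_d = 21.5041
Node 0 (S = 130): continuation = e^(−0.12)·[0.3550·86.5041 + 0.6450·21.5041] = 39.5378; exercise value = 15.0000 ≤ continuation, so V_0 = 39.5378

$39.54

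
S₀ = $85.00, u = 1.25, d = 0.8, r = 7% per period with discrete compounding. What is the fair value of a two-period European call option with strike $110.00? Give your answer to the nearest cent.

Risk-neutral probability p = (1 + 0.07 − 0.8)/(1.25 − 0.8) = 0.2700/0.4500 = 0.6000
Terminal stock prices: S_uu = 132.8, S_ud = 85, S_dd = 54.4
Terminal payoffs (S − K): max(22.81, 0) = 22.81, max(-25, 0) = 0, max(-55.6, 0) = 0
Node u (S = 106.2): V_u = 1/1.07·[0.6000·22.8125 + 0.4000·0.0000] = 12.7921
Node d (S = 68): V_d = 1/1.07·[0.6000·0.0000 + 0.4000·0.0000] = 0.0000
Node 0 (S = 85): V_0 = 1/1.07·[0.6000·12.7921 + 0.4000·0.0000] = 7.1731

$7.17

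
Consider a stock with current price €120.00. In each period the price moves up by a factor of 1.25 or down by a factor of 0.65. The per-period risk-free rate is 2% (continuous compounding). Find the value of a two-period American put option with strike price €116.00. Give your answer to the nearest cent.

€18.47

Risk-neutral probability p = (e^0.02 − 0.65)/(1.25 − 0.65) = 0.3702/0.6000 = 0.6170
Terminal stock prices: S_uu = 187.5, S_ud = 97.5, S_dd = 50.7
Terminal payoffs (K − S): max(-71.5, 0) = 0, max(18.5, 0) = 18.5, max(65.3, 0) = 65.3
Node u (S = 150): continuation = e^(−0.02)·[0.6170·0.0000 + 0.3830·18.5000] = 6.9452; exercise value = 0.0000 ≤ continuation, so V_u = 6.9452
Node d (S = 78): continuation = e^(−0.02)·[0.6170·18.5000 + 0.3830·65.3000] = 35.7030; exercise value = 38.0000 > continuation, so V_d = 38.0000 (exercise)
Node 0 (S = 120): continuation = e^(−0.02)·[0.6170·6.9452 + 0.3830·38.0000] = 18.4661; exercise value = 0.0000 ≤ continuation, so V_0 = 18.4661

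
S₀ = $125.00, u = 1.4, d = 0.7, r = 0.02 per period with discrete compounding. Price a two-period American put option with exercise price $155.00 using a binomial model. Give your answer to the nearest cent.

$43.68

Risk-neutral probability p = (1 + 0.02 − 0.7)/(1.4 − 0.7) = 0.3200/0.7000 = 0.4571
Terminal stock prices: S_uu = 245, S_ud = 122.5, S_dd = 61.25
Terminal payoffs (K − S): max(-90, 0) = 0, max(32.5, 0) = 32.5, max(93.75, 0) = 93.75
Node u (S = 175): continuation = 1/1.02·[0.4571·0.0000 + 0.5429·32.5000] = 17.2969; exercise value = 0.0000 ≤ continuation, so V_u = 17.2969
Node d (S = 87.5): continuation = 1/1.02·[0.4571·32.5000 + 0.5429·93.7500] = 64.4608; exercise value = 67.5000 > continuation, so V_d = 67.5000 (exercise)
Node 0 (S = 125): continuation = 1/1.02·[0.4571·17.2969 + 0.5429·67.5000] = 43.6765; exercise value = 30.0000 ≤ continuation, so V_0 = 43.6765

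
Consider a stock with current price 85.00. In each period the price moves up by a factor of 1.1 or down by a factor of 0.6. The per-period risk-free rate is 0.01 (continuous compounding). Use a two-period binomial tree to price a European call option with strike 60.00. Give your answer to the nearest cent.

Risk-neutral probability p = (e^0.01 − 0.6)/(1.1 − 0.6) = 0.4101/0.5000 = 0.8201
Terminal stock prices: S_uu = 102.9, S_ud = 56.1, S_dd = 30.6
Terminal payoffs (S − K): max(42.85, 0) = 42.85, max(-3.9, 0) = 0, max(-29.4, 0) = 0
Node u (S = 93.5): V_u = e^(−0.01)·[0.8201·42.8500 + 0.1799·0.0000] = 34.7916
Node d (S = 51): V_d = e^(−0.01)·[0.8201·0.0000 + 0.1799·0.0000] = 0.0000
Node 0 (S = 85): V_0 = e^(−0.01)·[0.8201·34.7916 + 0.1799·0.0000] = 28.2487

28.25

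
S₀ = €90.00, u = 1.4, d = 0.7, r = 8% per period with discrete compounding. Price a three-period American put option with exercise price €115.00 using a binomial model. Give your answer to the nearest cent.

Risk-neutral probability p = (1 + 0.08 − 0.7)/(1.4 − 0.7) = 0.3800/0.7000 = 0.5429
Terminal stock prices: S_uuu = 247, S_uud = 123.5, S_udd = 61.74, S_ddd = 30.87
Terminal payoffs (K − S): max(-132, 0) = 0, max(-8.48, 0) = 0, max(53.26, 0) = 53.26, max(84.13, 0) = 84.13
Node uu (S = 176.4): continuation = 1/1.08·[0.5429·0.0000 + 0.4571·0.0000] = 0.0000; exercise value = 0.0000 ≤ continuation, so V_uu = 0.0000
Node ud (S = 88.2): continuation = 1/1.08·[0.5429·0.0000 + 0.4571·53.2600] = 22.5439; exercise value = 26.8000 > continuation, so V_ud = 26.8000 (exercise)
Node dd (S = 44.1): continuation = 1/1.08·[0.5429·53.2600 + 0.4571·84.1300] = 62.3815; exercise value = 70.9000 > continuation, so V_dd = 70.9000 (exercise)
Node u (S = 126): continuation = 1/1.08·[0.5429·0.0000 + 0.4571·26.8000] = 11.3439; exercise value = 0.0000 ≤ continuation, so V_u = 11.3439
Node d (S = 63): continuation = 1/1.08·[0.5429·26.8000 + 0.4571·70.9000] = 43.4815; exercise value = 52.0000 > continuation, so V_d = 52.0000 (exercise)
Node 0 (S = 90): continuation = 1/1.08·[0.5429·11.3439 + 0.4571·52.0000] = 27.7126; exercise value = 25.0000 ≤ continuation, so V_0 = 27.7126

€27.71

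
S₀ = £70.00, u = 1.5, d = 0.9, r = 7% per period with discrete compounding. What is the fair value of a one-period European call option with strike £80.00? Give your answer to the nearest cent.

£6.62

Risk-neutral probability p = (1 + 0.07 − 0.9)/(1.5 − 0.9) = 0.1700/0.6000 = 0.2833
Terminal stock prices: S_u = 105, S_d = 63
Terminal payoffs (S − K): max(25, 0) = 25, max(-17, 0) = 0
Node 0 (S = 70): V_0 = 1/1.07·[0.2833·25.0000 + 0.7167·0.0000] = 6.6199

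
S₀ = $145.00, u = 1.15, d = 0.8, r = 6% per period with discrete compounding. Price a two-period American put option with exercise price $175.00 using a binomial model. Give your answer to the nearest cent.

Risk-neutral probability p = (1 + 0.06 − 0.8)/(1.15 − 0.8) = 0.2600/0.3500 = 0.7429
Terminal stock prices: S_uu = 191.8, S_ud = 133.4, S_dd = 92.8
Terminal payoffs (K − S): max(-16.76, 0) = 0, max(41.6, 0) = 41.6, max(82.2, 0) = 82.2
Node u (S = 166.8): continuation = 1/1.06·[0.7429·0.0000 + 0.2571·41.6000] = 10.0916; exercise value = 8.2500 ≤ continuation, so V_u = 10.0916
Node d (S = 116): continuation = 1/1.06·[0.7429·41.6000 + 0.2571·82.2000] = 49.0943; exercise value = 59.0000 > continuation, so V_d = 59.0000 (exercise)
Node 0 (S = 145): continuation = 1/1.06·[0.7429·10.0916 + 0.2571·59.0000] = 21.3850; exercise value = 30.0000 > continuation, so V_0 = 30.0000 (exercise)

$30.00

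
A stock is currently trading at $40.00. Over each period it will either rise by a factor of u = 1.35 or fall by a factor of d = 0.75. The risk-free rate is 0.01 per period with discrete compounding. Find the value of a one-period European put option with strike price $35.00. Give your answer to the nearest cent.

Risk-neutral probability p = (1 + 0.01 − 0.75)/(1.35 − 0.75) = 0.2600/0.6000 = 0.4333
Terminal stock prices: S_u = 54, S_d = 30
Terminal payoffs (K − S): max(-19, 0) = 0, max(5, 0) = 5
Node 0 (S = 40): V_0 = 1/1.01·[0.4333·0.0000 + 0.5667·5.0000] = 2.8053

$2.81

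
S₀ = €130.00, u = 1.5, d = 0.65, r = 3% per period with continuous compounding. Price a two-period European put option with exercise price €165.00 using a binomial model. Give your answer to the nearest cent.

€49.45

Risk-neutral probability p = (e^0.03 − 0.65)/(1.5 − 0.65) = 0.3805/0.8500 = 0.4476
Terminal stock prices: S_uu = 292.5, S_ud = 126.8, S_dd = 54.93
Terminal payoffs (K − S): max(-127.5, 0) = 0, max(38.25, 0) = 38.25, max(110.1, 0) = 110.1
Node u (S = 195): V_u = e^(−0.03)·[0.4476·0.0000 + 0.5524·38.2500] = 20.5051
Node d (S = 84.5): V_d = e^(−0.03)·[0.4476·38.2500 + 0.5524·110.0750] = 75.6235
Node 0 (S = 130): V_0 = e^(−0.03)·[0.4476·20.5051 + 0.5524·75.6235] = 49.4470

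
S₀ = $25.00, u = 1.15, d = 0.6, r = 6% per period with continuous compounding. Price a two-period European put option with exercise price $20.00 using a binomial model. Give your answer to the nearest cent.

$0.91

Risk-neutral probability p = (e^0.06 − 0.6)/(1.15 − 0.6) = 0.4618/0.5500 = 0.8397
Terminal stock prices: S_uu = 33.06, S_ud = 17.25, S_dd = 9
Terminal payoffs (K − S): max(-13.06, 0) = 0, max(2.75, 0) = 2.75, max(11, 0) = 11
Node u (S = 28.75): V_u = e^(−0.06)·[0.8397·0.0000 + 0.1603·2.7500] = 0.4151
Node d (S = 15): V_d = e^(−0.06)·[0.8397·2.7500 + 0.1603·11.0000] = 3.8353
Node 0 (S = 25): V_0 = e^(−0.06)·[0.8397·0.4151 + 0.1603·3.8353] = 0.9073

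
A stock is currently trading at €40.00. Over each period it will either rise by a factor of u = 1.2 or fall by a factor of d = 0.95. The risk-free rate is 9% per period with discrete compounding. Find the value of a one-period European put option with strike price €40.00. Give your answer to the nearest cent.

€0.81

Risk-neutral probability p = (1 + 0.09 − 0.95)/(1.2 − 0.95) = 0.1400/0.2500 = 0.5600
Terminal stock prices: S_u = 48, S_d = 38
Terminal payoffs (K − S): max(-8, 0) = 0, max(2, 0) = 2
Node 0 (S = 40): V_0 = 1/1.09·[0.5600·0.0000 + 0.4400·2.0000] = 0.8073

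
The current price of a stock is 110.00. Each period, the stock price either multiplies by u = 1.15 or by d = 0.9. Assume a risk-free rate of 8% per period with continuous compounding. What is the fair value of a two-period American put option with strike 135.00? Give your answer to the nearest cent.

25.00

Risk-neutral probability p = (e^0.08 − 0.9)/(1.15 − 0.9) = 0.1833/0.2500 = 0.7331
Terminal stock prices: S_uu = 145.5, S_ud = 113.8, S_dd = 89.1
Terminal payoffs (K − S): max(-10.47, 0) = 0, max(21.15, 0) = 21.15, max(45.9, 0) = 45.9
Node u (S = 126.5): continuation = e^(−0.08)·[0.7331·0.0000 + 0.2669·21.1500] = 5.2100; exercise value = 8.5000 > continuation, so V_u = 8.5000 (exercise)
Node d (S = 99): continuation = e^(−0.08)·[0.7331·21.1500 + 0.2669·45.9000] = 25.6207; exercise value = 36.0000 > continuation, so V_d = 36.0000 (exercise)
Node 0 (S = 110): continuation = e^(−0.08)·[0.7331·8.5000 + 0.2669·36.0000] = 14.6207; exercise value = 25.0000 > continuation, so V_0 = 25.0000 (exercise)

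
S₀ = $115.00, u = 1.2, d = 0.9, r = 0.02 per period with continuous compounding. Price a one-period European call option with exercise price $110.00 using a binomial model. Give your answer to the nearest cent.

Risk-neutral probability p = (e^0.02 − 0.9)/(1.2 − 0.9) = 0.1202/0.3000 = 0.4007
Terminal stock prices: S_u = 138, S_d = 103.5
Terminal payoffs (S − K): max(28, 0) = 28, max(-6.5, 0) = 0
Node 0 (S = 115): V_0 = e^(−0.02)·[0.4007·28.0000 + 0.5993·0.0000] = 10.9966

$11.00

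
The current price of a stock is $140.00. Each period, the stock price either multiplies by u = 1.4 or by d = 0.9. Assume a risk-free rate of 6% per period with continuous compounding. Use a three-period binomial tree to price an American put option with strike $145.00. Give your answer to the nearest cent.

$12.82

Risk-neutral probability p = (e^0.06 − 0.9)/(1.4 − 0.9) = 0.1618/0.5000 = 0.3237
Terminal stock prices: S_uuu = 384.2, S_uud = 247, S_udd = 158.8, S_ddd = 102.1
Terminal payoffs (K − S): max(-239.2, 0) = 0, max(-102, 0) = 0, max(-13.76, 0) = 0, max(42.94, 0) = 42.94
Node uu (S = 274.4): continuation = e^(−0.06)·[0.3237·0.0000 + 0.6763·0.0000] = 0.0000; exercise value = 0.0000 ≤ continuation, so V_uu = 0.0000
Node ud (S = 176.4): continuation = e^(−0.06)·[0.3237·0.0000 + 0.6763·0.0000] = 0.0000; exercise value = 0.0000 ≤ continuation, so V_ud = 0.0000
Node dd (S = 113.4): continuation = e^(−0.06)·[0.3237·0.0000 + 0.6763·42.9400] = 27.3502; exercise value = 31.6000 > continuation, so V_dd = 31.6000 (exercise)
Node u (S = 196): continuation = e^(−0.06)·[0.3237·0.0000 + 0.6763·0.0000] = 0.0000; exercise value = 0.0000 ≤ continuation, so V_u = 0.0000
Node d (S = 126): continuation = e^(−0.06)·[0.3237·0.0000 + 0.6763·31.6000] = 20.1273; exercise value = 19.0000 ≤ continuation, so V_d = 20.1273
Node 0 (S = 140): continuation = e^(−0.06)·[0.3237·0.0000 + 0.6763·20.1273] = 12.8199; exercise value = 5.0000 ≤ continuation, so V_0 = 12.8199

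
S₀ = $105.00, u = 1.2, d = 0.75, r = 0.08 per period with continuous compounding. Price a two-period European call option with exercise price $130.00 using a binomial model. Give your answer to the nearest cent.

$9.91

Risk-neutral probability p = (e^0.08 − 0.75)/(1.2 − 0.75) = 0.3333/0.4500 = 0.7406
Terminal stock prices: S_uu = 151.2, S_ud = 94.5, S_dd = 59.06
Terminal payoffs (S − K): max(21.2, 0) = 21.2, max(-35.5, 0) = 0, max(-70.94, 0) = 0
Node u (S = 126): V_u = e^(−0.08)·[0.7406·21.2000 + 0.2594·0.0000] = 14.4943
Node d (S = 78.75): V_d = e^(−0.08)·[0.7406·0.0000 + 0.2594·0.0000] = 0.0000
Node 0 (S = 105): V_0 = e^(−0.08)·[0.7406·14.4943 + 0.2594·0.0000] = 9.9097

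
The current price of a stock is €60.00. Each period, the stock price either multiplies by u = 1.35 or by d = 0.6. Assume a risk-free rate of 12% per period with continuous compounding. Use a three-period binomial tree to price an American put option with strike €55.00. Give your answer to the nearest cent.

Risk-neutral probability p = (e^0.12 − 0.6)/(1.35 − 0.6) = 0.5275/0.7500 = 0.7033
Terminal stock prices: S_uuu = 147.6, S_uud = 65.61, S_udd = 29.16, S_ddd = 12.96
Terminal payoffs (K − S): max(-92.62, 0) = 0, max(-10.61, 0) = 0, max(25.84, 0) = 25.84, max(42.04, 0) = 42.04
Node uu (S = 109.4): continuation = e^(−0.12)·[0.7033·0.0000 + 0.2967·0.0000] = 0.0000; exercise value = 0.0000 ≤ continuation, so V_uu = 0.0000
Node ud (S = 48.6): continuation = e^(−0.12)·[0.7033·0.0000 + 0.2967·25.8400] = 6.7991; exercise value = 6.4000 ≤ continuation, so V_ud = 6.7991
Node dd (S = 21.6): continuation = e^(−0.12)·[0.7033·25.8400 + 0.2967·42.0400] = 27.1806; exercise value = 33.4000 > continuation, so V_dd = 33.4000 (exercise)
Node u (S = 81): continuation = e^(−0.12)·[0.7033·0.0000 + 0.2967·6.7991] = 1.7890; exercise value = 0.0000 ≤ continuation, so V_u = 1.7890
Node d (S = 36): continuation = e^(−0.12)·[0.7033·6.7991 + 0.2967·33.4000] = 13.0296; exercise value = 19.0000 > continuation, so V_d = 19.0000 (exercise)
Node 0 (S = 60): continuation = e^(−0.12)·[0.7033·1.7890 + 0.2967·19.0000] = 6.1153; exercise value = 0.0000 ≤ continuation, so V_0 = 6.1153

€6.12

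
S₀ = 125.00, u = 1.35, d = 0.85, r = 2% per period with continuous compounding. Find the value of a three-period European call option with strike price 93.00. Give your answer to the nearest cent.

41.80

Risk-neutral probability p = (e^0.02 − 0.85)/(1.35 − 0.85) = 0.1702/0.5000 = 0.3404
Terminal stock prices: S_uuu = 307.5, S_uud = 193.6, S_udd = 121.9, S_ddd = 76.77
Terminal payoffs (S − K): max(214.5, 0) = 214.5, max(100.6, 0) = 100.6, max(28.92, 0) = 28.92, max(-16.23, 0) = 0
Node uu (S = 227.8): V_uu = e^(−0.02)·[0.3404·214.5469 + 0.6596·100.6406] = 136.6540
Node ud (S = 143.4): V_ud = e^(−0.02)·[0.3404·100.6406 + 0.6596·28.9219] = 52.2790
Node dd (S = 90.31): V_dd = e^(−0.02)·[0.3404·28.9219 + 0.6596·0.0000] = 9.6501
Node u (S = 168.8): V_u = e^(−0.02)·[0.3404·136.6540 + 0.6596·52.2790] = 79.3966
Node d (S = 106.2): V_d = e^(−0.02)·[0.3404·52.2790 + 0.6596·9.6501] = 23.6827
Node 0 (S = 125): V_0 = e^(−0.02)·[0.3404·79.3966 + 0.6596·23.6827] = 41.8034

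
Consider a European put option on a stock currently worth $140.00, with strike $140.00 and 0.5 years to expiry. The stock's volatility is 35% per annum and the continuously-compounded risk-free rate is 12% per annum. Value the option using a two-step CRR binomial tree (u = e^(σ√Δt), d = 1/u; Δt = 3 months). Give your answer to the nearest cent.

$8.13

CRR parameters: u = e^(σ√Δt) = e^(0.35·√0.25) = 1.1912, d = 1/u = 0.8395
Per-period rate: rΔt = 0.12·0.25 = 0.03, so R = e^0.03 = 1.0305
Risk-neutral probability p = (e^0.03 − 0.8395)/(1.1912 − 0.8395) = 0.1910/0.3518 = 0.5429
Terminal stock prices: S_uu = 198.7, S_ud = 140, S_dd = 98.66
Terminal payoffs (K − S): max(-58.67, 0) = 0, max(0, 0) = 0, max(41.34, 0) = 41.34
Node u (S = 166.8): V_u = e^(−0.03)·[0.5429·0.0000 + 0.4571·0.0000] = 0.0000
Node d (S = 117.5): V_d = e^(−0.03)·[0.5429·0.0000 + 0.4571·41.3437] = 18.3384
Node 0 (S = 140): V_0 = e^(−0.03)·[0.5429·0.0000 + 0.4571·18.3384] = 8.1342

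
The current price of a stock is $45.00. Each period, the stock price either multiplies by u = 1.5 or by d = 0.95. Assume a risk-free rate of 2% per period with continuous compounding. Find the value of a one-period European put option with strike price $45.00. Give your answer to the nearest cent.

$1.92

Risk-neutral probability p = (e^0.02 − 0.95)/(1.5 − 0.95) = 0.0702/0.5500 = 0.1276
Terminal stock prices: S_u = 67.5, S_d = 42.75
Terminal payoffs (K − S): max(-22.5, 0) = 0, max(2.25, 0) = 2.25
Node 0 (S = 45): V_0 = e^(−0.02)·[0.1276·0.0000 + 0.8724·2.2500] = 1.9239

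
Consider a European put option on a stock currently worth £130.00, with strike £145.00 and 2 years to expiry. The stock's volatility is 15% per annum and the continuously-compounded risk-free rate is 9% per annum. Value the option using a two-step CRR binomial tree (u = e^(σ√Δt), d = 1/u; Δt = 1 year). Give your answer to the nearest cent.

CRR parameters: u = e^(σ√Δt) = e^(0.15·√1) = 1.1618, d = 1/u = 0.8607
Per-period rate: rΔt = 0.09·1 = 0.09, so R = e^0.09 = 1.0942
Risk-neutral probability p = (e^0.09 − 0.8607)/(1.1618 − 0.8607) = 0.2335/0.3011 = 0.7753
Terminal stock prices: S_uu = 175.5, S_ud = 130, S_dd = 96.31
Terminal payoffs (K − S): max(-30.48, 0) = 0, max(15, 0) = 15, max(48.69, 0) = 48.69
Node u (S = 151): V_u = e^(−0.09)·[0.7753·0.0000 + 0.2247·15.0000] = 3.0803
Node d (S = 111.9): V_d = e^(−0.09)·[0.7753·15.0000 + 0.2247·48.6936] = 20.6280
Node 0 (S = 130): V_0 = e^(−0.09)·[0.7753·3.0803 + 0.2247·20.6280] = 6.4186

£6.42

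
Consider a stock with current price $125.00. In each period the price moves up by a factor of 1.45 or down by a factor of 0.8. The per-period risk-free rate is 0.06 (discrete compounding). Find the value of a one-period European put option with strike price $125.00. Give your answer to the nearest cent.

Risk-neutral probability p = (1 + 0.06 − 0.8)/(1.45 − 0.8) = 0.2600/0.6500 = 0.4000
Terminal stock prices: S_u = 181.2, S_d = 100
Terminal payoffs (K − S): max(-56.25, 0) = 0, max(25, 0) = 25
Node 0 (S = 125): V_0 = 1/1.06·[0.4000·0.0000 + 0.6000·25.0000] = 14.1509

$14.15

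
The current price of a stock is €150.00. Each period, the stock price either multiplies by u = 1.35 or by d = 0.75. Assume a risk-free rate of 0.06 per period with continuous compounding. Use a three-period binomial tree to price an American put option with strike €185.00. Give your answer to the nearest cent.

€40.13

Risk-neutral probability p = (e^0.06 − 0.75)/(1.35 − 0.75) = 0.3118/0.6000 = 0.5197
Terminal stock prices: S_uuu = 369.1, S_uud = 205, S_udd = 113.9, S_ddd = 63.28
Terminal payoffs (K − S): max(-184.1, 0) = 0, max(-20.03, 0) = 0, max(71.09, 0) = 71.09, max(121.7, 0) = 121.7
Node uu (S = 273.4): continuation = e^(−0.06)·[0.5197·0.0000 + 0.4803·0.0000] = 0.0000; exercise value = 0.0000 ≤ continuation, so V_uu = 0.0000
Node ud (S = 151.9): continuation = e^(−0.06)·[0.5197·0.0000 + 0.4803·71.0938] = 32.1560; exercise value = 33.1250 > continuation, so V_ud = 33.1250 (exercise)
Node dd (S = 84.38): continuation = e^(−0.06)·[0.5197·71.0938 + 0.4803·121.7188] = 89.8514; exercise value = 100.6250 > continuation, so V_dd = 100.6250 (exercise)
Node u (S = 202.5): continuation = e^(−0.06)·[0.5197·0.0000 + 0.4803·33.1250] = 14.9826; exercise value = 0.0000 ≤ continuation, so V_u = 14.9826
Node d (S = 112.5): continuation = e^(−0.06)·[0.5197·33.1250 + 0.4803·100.6250] = 61.7264; exercise value = 72.5000 > continuation, so V_d = 72.5000 (exercise)
Node 0 (S = 150): continuation = e^(−0.06)·[0.5197·14.9826 + 0.4803·72.5000] = 40.1254; exercise value = 35.0000 ≤ continuation, so V_0 = 40.1254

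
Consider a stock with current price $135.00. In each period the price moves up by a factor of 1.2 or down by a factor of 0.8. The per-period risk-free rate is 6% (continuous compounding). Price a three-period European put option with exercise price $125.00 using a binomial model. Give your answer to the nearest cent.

$6.10

Risk-neutral probability p = (e^0.06 − 0.8)/(1.2 − 0.8) = 0.2618/0.4000 = 0.6546
Terminal stock prices: S_uuu = 233.3, S_uud = 155.5, S_udd = 103.7, S_ddd = 69.12
Terminal payoffs (K − S): max(-108.3, 0) = 0, max(-30.52, 0) = 0, max(21.32, 0) = 21.32, max(55.88, 0) = 55.88
Node uu (S = 194.4): V_uu = e^(−0.06)·[0.6546·0.0000 + 0.3454·0.0000] = 0.0000
Node ud (S = 129.6): V_ud = e^(−0.06)·[0.6546·0.0000 + 0.3454·21.3200] = 6.9353
Node dd (S = 86.4): V_dd = e^(−0.06)·[0.6546·21.3200 + 0.3454·55.8800] = 31.3206
Node u (S = 162): V_u = e^(−0.06)·[0.6546·0.0000 + 0.3454·6.9353] = 2.2560
Node d (S = 108): V_d = e^(−0.06)·[0.6546·6.9353 + 0.3454·31.3206] = 14.4638
Node 0 (S = 135): V_0 = e^(−0.06)·[0.6546·2.2560 + 0.3454·14.4638] = 6.0957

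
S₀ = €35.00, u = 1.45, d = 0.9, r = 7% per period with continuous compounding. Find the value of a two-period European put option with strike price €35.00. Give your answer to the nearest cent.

€2.72

Risk-neutral probability p = (e^0.07 − 0.9)/(1.45 − 0.9) = 0.1725/0.5500 = 0.3137
Terminal stock prices: S_uu = 73.59, S_ud = 45.68, S_dd = 28.35
Terminal payoffs (K − S): max(-38.59, 0) = 0, max(-10.68, 0) = 0, max(6.65, 0) = 6.65
Node u (S = 50.75): V_u = e^(−0.07)·[0.3137·0.0000 + 0.6863·0.0000] = 0.0000
Node d (S = 31.5): V_d = e^(−0.07)·[0.3137·0.0000 + 0.6863·6.6500] = 4.2556
Node 0 (S = 35): V_0 = e^(−0.07)·[0.3137·0.0000 + 0.6863·4.2556] = 2.7234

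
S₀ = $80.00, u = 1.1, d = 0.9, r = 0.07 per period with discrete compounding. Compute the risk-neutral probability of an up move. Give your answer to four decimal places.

p = 0.8500

Risk-neutral probability p = (1 + 0.07 − 0.9)/(1.1 − 0.9) = 0.1700/0.2000 = 0.8500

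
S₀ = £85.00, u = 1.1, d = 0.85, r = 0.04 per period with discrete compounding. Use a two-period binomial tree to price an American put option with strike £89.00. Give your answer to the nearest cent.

£5.47

Risk-neutral probability p = (1 + 0.04 − 0.85)/(1.1 − 0.85) = 0.1900/0.2500 = 0.7600
Terminal stock prices: S_uu = 102.9, S_ud = 79.48, S_dd = 61.41
Terminal payoffs (K − S): max(-13.85, 0) = 0, max(9.525, 0) = 9.525, max(27.59, 0) = 27.59
Node u (S = 93.5): continuation = 1/1.04·[0.7600·0.0000 + 0.2400·9.5250] = 2.1981; exercise value = 0.0000 ≤ continuation, so V_u = 2.1981
Node d (S = 72.25): continuation = 1/1.04·[0.7600·9.5250 + 0.2400·27.5875] = 13.3269; exercise value = 16.7500 > continuation, so V_d = 16.7500 (exercise)
Node 0 (S = 85): continuation = 1/1.04·[0.7600·2.1981 + 0.2400·16.7500] = 5.4717; exercise value = 4.0000 ≤ continuation, so V_0 = 5.4717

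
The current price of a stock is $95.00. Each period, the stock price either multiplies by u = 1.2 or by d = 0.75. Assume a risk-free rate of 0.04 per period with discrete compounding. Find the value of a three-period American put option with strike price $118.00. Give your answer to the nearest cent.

Risk-neutral probability p = (1 + 0.04 − 0.75)/(1.2 − 0.75) = 0.2900/0.4500 = 0.6444
Terminal stock prices: S_uuu = 164.2, S_uud = 102.6, S_udd = 64.12, S_ddd = 40.08
Terminal payoffs (K − S): max(-46.16, 0) = 0, max(15.4, 0) = 15.4, max(53.88, 0) = 53.88, max(77.92, 0) = 77.92
Node uu (S = 136.8): continuation = 1/1.04·[0.6444·0.0000 + 0.3556·15.4000] = 5.2650; exercise value = 0.0000 ≤ continuation, so V_uu = 5.2650
Node ud (S = 85.5): continuation = 1/1.04·[0.6444·15.4000 + 0.3556·53.8750] = 27.9615; exercise value = 32.5000 > continuation, so V_ud = 32.5000 (exercise)
Node dd (S = 53.44): continuation = 1/1.04·[0.6444·53.8750 + 0.3556·77.9219] = 60.0240; exercise value = 64.5625 > continuation, so V_dd = 64.5625 (exercise)
Node u (S = 114): continuation = 1/1.04·[0.6444·5.2650 + 0.3556·32.5000] = 14.3736; exercise value = 4.0000 ≤ continuation, so V_u = 14.3736
Node d (S = 71.25): continuation = 1/1.04·[0.6444·32.5000 + 0.3556·64.5625] = 42.2115; exercise value = 46.7500 > continuation, so V_d = 46.7500 (exercise)
Node 0 (S = 95): continuation = 1/1.04·[0.6444·14.3736 + 0.3556·46.7500] = 24.8896; exercise value = 23.0000 ≤ continuation, so V_0 = 24.8896

$24.89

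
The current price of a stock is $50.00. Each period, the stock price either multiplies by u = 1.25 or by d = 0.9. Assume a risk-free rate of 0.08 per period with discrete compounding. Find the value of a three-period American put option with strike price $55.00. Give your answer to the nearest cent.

Risk-neutral probability p = (1 + 0.08 − 0.9)/(1.25 − 0.9) = 0.1800/0.3500 = 0.5143
Terminal stock prices: S_uuu = 97.66, S_uud = 70.31, S_udd = 50.62, S_ddd = 36.45
Terminal payoffs (K − S): max(-42.66, 0) = 0, max(-15.31, 0) = 0, max(4.375, 0) = 4.375, max(18.55, 0) = 18.55
Node uu (S = 78.12): continuation = 1/1.08·[0.5143·0.0000 + 0.4857·0.0000] = 0.0000; exercise value = 0.0000 ≤ continuation, so V_uu = 0.0000
Node ud (S = 56.25): continuation = 1/1.08·[0.5143·0.0000 + 0.4857·4.3750] = 1.9676; exercise value = 0.0000 ≤ continuation, so V_ud = 1.9676
Node dd (S = 40.5): continuation = 1/1.08·[0.5143·4.3750 + 0.4857·18.5500] = 10.4259; exercise value = 14.5000 > continuation, so V_dd = 14.5000 (exercise)
Node u (S = 62.5): continuation = 1/1.08·[0.5143·0.0000 + 0.4857·1.9676] = 0.8849; exercise value = 0.0000 ≤ continuation, so V_u = 0.8849
Node d (S = 45): continuation = 1/1.08·[0.5143·1.9676 + 0.4857·14.5000] = 7.4581; exercise value = 10.0000 > continuation, so V_d = 10.0000 (exercise)
Node 0 (S = 50): continuation = 1/1.08·[0.5143·0.8849 + 0.4857·10.0000] = 4.9187; exercise value = 5.0000 > continuation, so V_0 = 5.0000 (exercise)

$5.00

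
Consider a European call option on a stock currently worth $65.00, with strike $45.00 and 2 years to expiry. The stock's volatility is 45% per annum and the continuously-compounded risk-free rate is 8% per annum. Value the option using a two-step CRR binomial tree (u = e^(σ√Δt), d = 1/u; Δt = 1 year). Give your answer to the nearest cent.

CRR parameters: u = e^(σ√Δt) = e^(0.45·√1) = 1.5683, d = 1/u = 0.6376
Per-period rate: rΔt = 0.08·1 = 0.08, so R = e^0.08 = 1.0833
Risk-neutral probability p = (e^0.08 − 0.6376)/(1.5683 − 0.6376) = 0.4457/0.9307 = 0.4789
Terminal stock prices: S_uu = 159.9, S_ud = 65, S_dd = 26.43
Terminal payoffs (S − K): max(114.9, 0) = 114.9, max(20, 0) = 20, max(-18.57, 0) = 0
Node u (S = 101.9): V_u = e^(−0.08)·[0.4789·114.8742 + 0.5211·20.0000] = 60.4001
Node d (S = 41.45): V_d = e^(−0.08)·[0.4789·20.0000 + 0.5211·0.0000] = 8.8407
Node 0 (S = 65): V_0 = e^(−0.08)·[0.4789·60.4001 + 0.5211·8.8407] = 30.9520

$30.95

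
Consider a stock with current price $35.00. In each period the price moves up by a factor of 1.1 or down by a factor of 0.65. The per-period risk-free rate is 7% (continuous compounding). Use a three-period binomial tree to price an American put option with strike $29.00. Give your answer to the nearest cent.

Risk-neutral probability p = (e^0.07 − 0.65)/(1.1 − 0.65) = 0.4225/0.4500 = 0.9389
Terminal stock prices: S_uuu = 46.59, S_uud = 27.53, S_udd = 16.27, S_ddd = 9.612
Terminal payoffs (K − S): max(-17.59, 0) = 0, max(1.472, 0) = 1.472, max(12.73, 0) = 12.73, max(19.39, 0) = 19.39
Node uu (S = 42.35): continuation = e^(−0.07)·[0.9389·0.0000 + 0.0611·1.4725] = 0.0839; exercise value = 0.0000 ≤ continuation, so V_uu = 0.0839
Node ud (S = 25.03): continuation = e^(−0.07)·[0.9389·1.4725 + 0.0611·12.7337] = 2.0144; exercise value = 3.9750 > continuation, so V_ud = 3.9750 (exercise)
Node dd (S = 14.79): continuation = e^(−0.07)·[0.9389·12.7337 + 0.0611·19.3881] = 12.2519; exercise value = 14.2125 > continuation, so V_dd = 14.2125 (exercise)
Node u (S = 38.5): continuation = e^(−0.07)·[0.9389·0.0839 + 0.0611·3.9750] = 0.2999; exercise value = 0.0000 ≤ continuation, so V_u = 0.2999
Node d (S = 22.75): continuation = e^(−0.07)·[0.9389·3.9750 + 0.0611·14.2125] = 4.2894; exercise value = 6.2500 > continuation, so V_d = 6.2500 (exercise)
Node 0 (S = 35): continuation = e^(−0.07)·[0.9389·0.2999 + 0.0611·6.2500] = 0.6185; exercise value = 0.0000 ≤ continuation, so V_0 = 0.6185

$0.62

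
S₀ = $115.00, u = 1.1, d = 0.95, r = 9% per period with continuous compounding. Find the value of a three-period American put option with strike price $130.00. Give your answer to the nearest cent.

$15.00

Risk-neutral probability p = (e^0.09 − 0.95)/(1.1 − 0.95) = 0.1442/0.1500 = 0.9612
Terminal stock prices: S_uuu = 153.1, S_uud = 132.2, S_udd = 114.2, S_ddd = 98.6
Terminal payoffs (K − S): max(-23.07, 0) = 0, max(-2.193, 0) = 0, max(15.83, 0) = 15.83, max(31.4, 0) = 31.4
Node uu (S = 139.2): continuation = e^(−0.09)·[0.9612·0.0000 + 0.0388·0.0000] = 0.0000; exercise value = 0.0000 ≤ continuation, so V_uu = 0.0000
Node ud (S = 120.2): continuation = e^(−0.09)·[0.9612·0.0000 + 0.0388·15.8337] = 0.5620; exercise value = 9.8250 > continuation, so V_ud = 9.8250 (exercise)
Node dd (S = 103.8): continuation = e^(−0.09)·[0.9612·15.8337 + 0.0388·31.4019] = 15.0236; exercise value = 26.2125 > continuation, so V_dd = 26.2125 (exercise)
Node u (S = 126.5): continuation = e^(−0.09)·[0.9612·0.0000 + 0.0388·9.8250] = 0.3487; exercise value = 3.5000 > continuation, so V_u = 3.5000 (exercise)
Node d (S = 109.2): continuation = e^(−0.09)·[0.9612·9.8250 + 0.0388·26.2125] = 9.5611; exercise value = 20.7500 > continuation, so V_d = 20.7500 (exercise)
Node 0 (S = 115): continuation = e^(−0.09)·[0.9612·3.5000 + 0.0388·20.7500] = 3.8111; exercise value = 15.0000 > continuation, so V_0 = 15.0000 (exercise)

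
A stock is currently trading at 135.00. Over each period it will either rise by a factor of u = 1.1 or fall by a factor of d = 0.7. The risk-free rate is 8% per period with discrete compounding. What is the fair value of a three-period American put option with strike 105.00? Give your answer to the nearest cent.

0.55

Risk-neutral probability p = (1 + 0.08 − 0.7)/(1.1 − 0.7) = 0.3800/0.4000 = 0.9500
Terminal stock prices: S_uuu = 179.7, S_uud = 114.3, S_udd = 72.76, S_ddd = 46.3
Terminal payoffs (K − S): max(-74.69, 0) = 0, max(-9.345, 0) = 0, max(32.24, 0) = 32.24, max(58.7, 0) = 58.7
Node uu (S = 163.4): continuation = 1/1.08·[0.9500·0.0000 + 0.0500·0.0000] = 0.0000; exercise value = 0.0000 ≤ continuation, so V_uu = 0.0000
Node ud (S = 103.9): continuation = 1/1.08·[0.9500·0.0000 + 0.0500·32.2350] = 1.4924; exercise value = 1.0500 ≤ continuation, so V_ud = 1.4924
Node dd (S = 66.15): continuation = 1/1.08·[0.9500·32.2350 + 0.0500·58.6950] = 31.0722; exercise value = 38.8500 > continuation, so V_dd = 38.8500 (exercise)
Node u (S = 148.5): continuation = 1/1.08·[0.9500·0.0000 + 0.0500·1.4924] = 0.0691; exercise value = 0.0000 ≤ continuation, so V_u = 0.0691
Node d (S = 94.5): continuation = 1/1.08·[0.9500·1.4924 + 0.0500·38.8500] = 3.1113; exercise value = 10.5000 > continuation, so V_d = 10.5000 (exercise)
Node 0 (S = 135): continuation = 1/1.08·[0.9500·0.0691 + 0.0500·10.5000] = 0.5469; exercise value = 0.0000 ≤ continuation, so V_0 = 0.5469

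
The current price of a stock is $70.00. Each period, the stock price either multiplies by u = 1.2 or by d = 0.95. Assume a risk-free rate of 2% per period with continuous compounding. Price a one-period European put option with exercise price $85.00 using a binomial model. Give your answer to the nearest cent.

Risk-neutral probability p = (e^0.02 − 0.95)/(1.2 − 0.95) = 0.0702/0.2500 = 0.2808
Terminal stock prices: S_u = 84, S_d = 66.5
Terminal payoffs (K − S): max(1, 0) = 1, max(18.5, 0) = 18.5
Node 0 (S = 70): V_0 = e^(−0.02)·[0.2808·1.0000 + 0.7192·18.5000] = 13.3169

$13.32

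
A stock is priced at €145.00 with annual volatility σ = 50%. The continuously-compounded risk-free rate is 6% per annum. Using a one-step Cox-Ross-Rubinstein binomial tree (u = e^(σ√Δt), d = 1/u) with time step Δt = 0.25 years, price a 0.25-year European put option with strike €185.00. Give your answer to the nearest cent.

CRR parameters: u = e^(σ√Δt) = e^(0.5·√0.25) = 1.2840, d = 1/u = 0.7788
Per-period rate: rΔt = 0.06·0.25 = 0.015, so R = e^0.015 = 1.0151
Risk-neutral probability p = (e^0.015 − 0.7788)/(1.2840 − 0.7788) = 0.2363/0.5052 = 0.4677
Terminal stock prices: S_u = 186.2, S_d = 112.9
Terminal payoffs (K − S): max(-1.184, 0) = 0, max(72.07, 0) = 72.07
Node 0 (S = 145): V_0 = e^(−0.015)·[0.4677·0.0000 + 0.5323·72.0739] = 37.7911

€37.79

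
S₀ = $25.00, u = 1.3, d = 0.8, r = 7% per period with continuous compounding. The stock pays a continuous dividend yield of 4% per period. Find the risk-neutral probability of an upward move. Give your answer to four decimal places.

Per-period risk-free factor R = e^0.07 = 1.0725; dividend-adjusted growth = e^(0.07−0.04) = 1.0305.
Risk-neutral probability p = (1.0305 − 0.8)/(1.3 − 0.8) = 0.2305/0.5000 = 0.4609

p = 0.4609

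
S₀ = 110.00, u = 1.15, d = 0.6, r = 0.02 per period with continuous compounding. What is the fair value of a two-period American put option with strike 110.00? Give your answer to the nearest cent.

16.09

Risk-neutral probability p = (e^0.02 − 0.6)/(1.15 − 0.6) = 0.4202/0.5500 = 0.7640
Terminal stock prices: S_uu = 145.5, S_ud = 75.9, S_dd = 39.6
Terminal payoffs (K − S): max(-35.47, 0) = 0, max(34.1, 0) = 34.1, max(70.4, 0) = 70.4
Node u (S = 126.5): continuation = e^(−0.02)·[0.7640·0.0000 + 0.2360·34.1000] = 7.8882; exercise value = 0.0000 ≤ continuation, so V_u = 7.8882
Node d (S = 66): continuation = e^(−0.02)·[0.7640·34.1000 + 0.2360·70.4000] = 41.8219; exercise value = 44.0000 > continuation, so V_d = 44.0000 (exercise)
Node 0 (S = 110): continuation = e^(−0.02)·[0.7640·7.8882 + 0.2360·44.0000] = 16.0855; exercise value = 0.0000 ≤ continuation, so V_0 = 16.0855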